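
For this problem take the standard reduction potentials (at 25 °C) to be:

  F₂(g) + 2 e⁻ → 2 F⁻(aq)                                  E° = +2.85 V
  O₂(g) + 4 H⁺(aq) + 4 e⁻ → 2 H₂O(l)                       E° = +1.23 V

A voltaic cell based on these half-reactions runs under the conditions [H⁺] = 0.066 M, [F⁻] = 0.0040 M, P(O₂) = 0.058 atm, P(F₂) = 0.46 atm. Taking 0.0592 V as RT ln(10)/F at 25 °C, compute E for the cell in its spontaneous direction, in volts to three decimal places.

+1.840 V

F₂/F⁻ is the cathode (higher E°), O₂/H₂O the anode: E°cell = +2.85 − (+1.23) = +1.62 V, n = 4.
Overall: 2 F₂(g) + 2 H₂O(l) → 4 F⁻(aq) + O₂(g) + 4 H⁺(aq)
Q = [F⁻]^4·P(O₂)·[H⁺]^4 / (P(F₂)^2); log Q = -14.876.
E = E° − (0.0592/n) log Q = +1.62 − (0.0592/4)(-14.876) = +1.840 V.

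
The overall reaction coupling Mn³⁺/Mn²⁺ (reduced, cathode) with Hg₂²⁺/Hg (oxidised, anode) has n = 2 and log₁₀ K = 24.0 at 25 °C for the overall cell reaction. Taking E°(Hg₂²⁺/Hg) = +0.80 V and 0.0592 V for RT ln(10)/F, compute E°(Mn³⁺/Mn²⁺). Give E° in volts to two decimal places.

+1.51 V

E°cell = (0.0592/n)·log K = (0.0592/2)(24.0) = +0.710 V.
Since Mn³⁺/Mn²⁺ is the cathode and Hg₂²⁺/Hg the anode, E°cell = E°(Mn³⁺/Mn²⁺) − E°(Hg₂²⁺/Hg).
So E°(Mn³⁺/Mn²⁺) = E°cell + E°(Hg₂²⁺/Hg) = +0.710 + (+0.80) = +1.51 V.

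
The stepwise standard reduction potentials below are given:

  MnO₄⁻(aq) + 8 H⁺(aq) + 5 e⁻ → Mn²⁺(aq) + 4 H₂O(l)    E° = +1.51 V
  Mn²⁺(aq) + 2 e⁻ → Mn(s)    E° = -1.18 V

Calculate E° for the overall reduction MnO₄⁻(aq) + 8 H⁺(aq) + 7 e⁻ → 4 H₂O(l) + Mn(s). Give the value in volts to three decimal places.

Since ΔG° = −nFE° is additive over sequential reductions, n₃E°₃ = n₁E°₁ + n₂E°₂.
E°₃ = (5×+1.51 + 2×-1.18) / 7 = (+5.190) / 7 = +0.741 V.

+0.741 V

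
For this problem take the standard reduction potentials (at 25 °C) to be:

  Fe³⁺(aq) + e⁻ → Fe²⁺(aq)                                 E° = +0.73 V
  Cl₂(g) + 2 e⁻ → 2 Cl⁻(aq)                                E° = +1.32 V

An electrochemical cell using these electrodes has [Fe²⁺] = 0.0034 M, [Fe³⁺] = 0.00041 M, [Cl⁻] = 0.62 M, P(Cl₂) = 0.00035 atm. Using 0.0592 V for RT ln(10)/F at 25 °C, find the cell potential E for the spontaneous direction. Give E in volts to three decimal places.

+0.554 V

Cl₂/Cl⁻ is the cathode (higher E°), Fe³⁺/Fe²⁺ the anode: E°cell = +1.32 − (+0.73) = +0.59 V, n = 2.
Overall: Cl₂(g) + 2 Fe²⁺(aq) → 2 Cl⁻(aq) + 2 Fe³⁺(aq)
Q = [Cl⁻]^2·[Fe³⁺]^2 / (P(Cl₂)·[Fe²⁺]^2); log Q = 1.203.
E = E° − (0.0592/n) log Q = +0.59 − (0.0592/2)(1.203) = +0.554 V.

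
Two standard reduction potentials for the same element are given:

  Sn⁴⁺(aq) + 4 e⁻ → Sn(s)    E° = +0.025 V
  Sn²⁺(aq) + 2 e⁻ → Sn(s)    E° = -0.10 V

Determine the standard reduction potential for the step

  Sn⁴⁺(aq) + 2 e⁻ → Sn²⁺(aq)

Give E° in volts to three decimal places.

+0.150 V

Sequential free energies add, so n₃E°₃ = n₁E°₁ + n₂E°₂.
With n₃ = 4, and the known step contributing 2×(-0.10) V, the unknown satisfies 2·E° = 4×(+0.025) − 2×(-0.10) = +0.300.
E° = +0.300 / 2 = +0.150 V.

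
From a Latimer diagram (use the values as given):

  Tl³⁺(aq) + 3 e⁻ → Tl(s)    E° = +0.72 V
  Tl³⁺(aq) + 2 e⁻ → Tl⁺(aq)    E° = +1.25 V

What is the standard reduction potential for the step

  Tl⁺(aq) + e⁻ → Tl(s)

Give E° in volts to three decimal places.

-0.340 V

Sequential free energies add, so n₃E°₃ = n₁E°₁ + n₂E°₂.
With n₃ = 3, and the known step contributing 2×(+1.25) V, the unknown satisfies 1·E° = 3×(+0.72) − 2×(+1.25) = -0.340.
E° = -0.340 / 1 = -0.340 V.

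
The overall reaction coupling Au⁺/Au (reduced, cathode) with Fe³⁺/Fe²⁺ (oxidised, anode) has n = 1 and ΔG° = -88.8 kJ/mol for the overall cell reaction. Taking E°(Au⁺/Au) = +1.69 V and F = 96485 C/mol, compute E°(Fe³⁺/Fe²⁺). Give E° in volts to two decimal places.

E°cell = −ΔG°/(nF) = −(-88.8×10³)/((1)(96485)) = +0.920 V.
Since Au⁺/Au is the cathode and Fe³⁺/Fe²⁺ the anode, E°cell = E°(Au⁺/Au) − E°(Fe³⁺/Fe²⁺).
So E°(Fe³⁺/Fe²⁺) = E°(Au⁺/Au) − E°cell = (+1.69) − (+0.920) = +0.77 V.

+0.77 V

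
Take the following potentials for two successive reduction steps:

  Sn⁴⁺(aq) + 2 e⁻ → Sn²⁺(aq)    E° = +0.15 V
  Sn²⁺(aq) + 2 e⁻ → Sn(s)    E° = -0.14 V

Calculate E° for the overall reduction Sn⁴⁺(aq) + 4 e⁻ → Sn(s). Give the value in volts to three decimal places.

+0.005 V

Adding the free-energy changes (−nFE°) of the two steps gives −n₃FE°₃ = −n₁FE°₁ − n₂FE°₂.
E°₃ = (2×+0.15 + 2×-0.14) / 4 = (+0.020) / 4 = +0.005 V.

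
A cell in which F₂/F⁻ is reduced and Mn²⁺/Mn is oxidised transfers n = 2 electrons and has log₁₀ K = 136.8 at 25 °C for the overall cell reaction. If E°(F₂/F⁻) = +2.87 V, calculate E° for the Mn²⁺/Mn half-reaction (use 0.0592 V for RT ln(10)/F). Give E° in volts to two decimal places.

E°cell = (0.0592/n)·log K = (0.0592/2)(136.8) = +4.049 V.
Since F₂/F⁻ is the cathode and Mn²⁺/Mn the anode, E°cell = E°(F₂/F⁻) − E°(Mn²⁺/Mn).
So E°(Mn²⁺/Mn) = E°(F₂/F⁻) − E°cell = (+2.87) − (+4.049) = -1.18 V.

-1.18 V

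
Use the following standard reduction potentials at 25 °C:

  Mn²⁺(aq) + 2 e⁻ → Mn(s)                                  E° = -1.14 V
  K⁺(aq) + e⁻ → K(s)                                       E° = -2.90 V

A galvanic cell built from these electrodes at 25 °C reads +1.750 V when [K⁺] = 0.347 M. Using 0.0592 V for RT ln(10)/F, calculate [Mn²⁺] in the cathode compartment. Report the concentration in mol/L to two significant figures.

0.055 M

Mn²⁺/Mn is the cathode, K⁺/K the anode: E°cell = +1.76 V, n = 2.
Overall reaction: Mn²⁺(aq) + 2 K(s) → Mn(s) + 2 K⁺(aq); Q = [K⁺]^2/[Mn²⁺]^1.
From E = E° − (0.0592/n) log Q: log Q = (E° − E)·n/0.0592 = (+1.76 − (+1.750))·2/0.0592 = 0.3378.
So 1·log[Mn²⁺] = 2·log(0.347) − log Q = -0.9193 − (0.3378) = -1.2571; [Mn²⁺] = 10^(-1.2571) ≈ 0.055 M.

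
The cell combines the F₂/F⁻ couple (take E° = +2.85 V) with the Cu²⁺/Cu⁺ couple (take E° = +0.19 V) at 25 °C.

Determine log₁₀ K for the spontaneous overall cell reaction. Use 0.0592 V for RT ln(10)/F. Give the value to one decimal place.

89.9

Cathode: F₂/F⁻; anode: Cu²⁺/Cu⁺. E°cell = +2.66 V, n = 2.
log K = nE°cell / 0.0592 = (2)(+2.66) / 0.0592 = 89.9.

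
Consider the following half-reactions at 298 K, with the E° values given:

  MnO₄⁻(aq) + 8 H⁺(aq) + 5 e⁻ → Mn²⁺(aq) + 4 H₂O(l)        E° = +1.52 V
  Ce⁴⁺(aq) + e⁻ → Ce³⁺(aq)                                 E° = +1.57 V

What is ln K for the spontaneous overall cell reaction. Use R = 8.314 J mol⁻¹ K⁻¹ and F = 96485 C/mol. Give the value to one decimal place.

Cathode: Ce⁴⁺/Ce³⁺; anode: MnO₄⁻/Mn²⁺. E°cell = (+1.57) − (+1.52) = +0.05 V, with n = 5.
ΔG° = −nFE° = −RT ln K, so ln K = nFE°/(RT) = (5)(96485)(+0.05) / ((8.314)(298)) = 9.736.

9.7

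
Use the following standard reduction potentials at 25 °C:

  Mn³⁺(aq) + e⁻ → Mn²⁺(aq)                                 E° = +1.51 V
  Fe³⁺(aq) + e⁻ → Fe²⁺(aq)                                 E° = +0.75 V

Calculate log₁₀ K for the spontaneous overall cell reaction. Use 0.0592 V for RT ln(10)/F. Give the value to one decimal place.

Cathode: Mn³⁺/Mn²⁺; anode: Fe³⁺/Fe²⁺. E°cell = +0.76 V, n = 1.
log K = nE°cell / 0.0592 = (1)(+0.76) / 0.0592 = 12.8.

12.8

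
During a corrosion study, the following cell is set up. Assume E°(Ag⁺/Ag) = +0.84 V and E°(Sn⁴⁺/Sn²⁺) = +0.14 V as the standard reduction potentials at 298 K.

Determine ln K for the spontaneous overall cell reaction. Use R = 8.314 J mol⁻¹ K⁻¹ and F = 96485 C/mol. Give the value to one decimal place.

Cathode: Ag⁺/Ag; anode: Sn⁴⁺/Sn²⁺. E°cell = (+0.84) − (+0.14) = +0.70 V, with n = 2.
ΔG° = −nFE° = −RT ln K, so ln K = nFE°/(RT) = (2)(96485)(+0.70) / ((8.314)(298)) = 54.521.

54.5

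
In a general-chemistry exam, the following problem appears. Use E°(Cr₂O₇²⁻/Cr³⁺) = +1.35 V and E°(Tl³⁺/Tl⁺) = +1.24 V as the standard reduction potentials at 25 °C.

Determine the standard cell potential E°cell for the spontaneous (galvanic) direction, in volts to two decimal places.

+0.11 V

The Cr₂O₇²⁻/Cr³⁺ couple has the higher reduction potential, so it is the cathode; Tl³⁺/Tl⁺ is oxidised at the anode.
E°cell = E°(cathode) − E°(anode) = (+1.35) − (+1.24) = +0.11 V.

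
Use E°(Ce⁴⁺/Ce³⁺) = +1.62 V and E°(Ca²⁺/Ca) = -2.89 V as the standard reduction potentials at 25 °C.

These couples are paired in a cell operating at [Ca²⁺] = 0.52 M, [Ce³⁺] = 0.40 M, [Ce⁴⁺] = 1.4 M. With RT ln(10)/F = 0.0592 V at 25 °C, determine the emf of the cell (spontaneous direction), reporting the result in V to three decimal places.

Ce⁴⁺/Ce³⁺ is the cathode (higher E°), Ca²⁺/Ca the anode: E°cell = +1.62 − (-2.89) = +4.51 V, n = 2.
Overall: 2 Ce⁴⁺(aq) + Ca(s) → 2 Ce³⁺(aq) + Ca²⁺(aq)
Q = [Ce³⁺]^2·[Ca²⁺] / ([Ce⁴⁺]^2); log Q = -1.372.
E = E° − (0.0592/n) log Q = +4.51 − (0.0592/2)(-1.372) = +4.551 V.

+4.551 V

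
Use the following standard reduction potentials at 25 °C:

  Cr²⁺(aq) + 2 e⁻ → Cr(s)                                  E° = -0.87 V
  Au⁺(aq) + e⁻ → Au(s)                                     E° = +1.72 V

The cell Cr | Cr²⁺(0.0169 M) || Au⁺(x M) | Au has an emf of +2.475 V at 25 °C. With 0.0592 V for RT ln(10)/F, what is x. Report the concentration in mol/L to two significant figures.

Au⁺/Au is the cathode, Cr²⁺/Cr the anode: E°cell = +2.59 V, n = 2.
Overall reaction: 2 Au⁺(aq) + Cr(s) → 2 Au(s) + Cr²⁺(aq); Q = [Cr²⁺]^1/[Au⁺]^2.
From E = E° − (0.0592/n) log Q: log Q = (E° − E)·n/0.0592 = (+2.59 − (+2.475))·2/0.0592 = 3.8851.
So 2·log[Au⁺] = 1·log(0.0169) − log Q = -1.7721 − (3.8851) = -5.6572; log[Au⁺] = -5.6572 / 2 = -2.8286; [Au⁺] = 10^(-2.8286) ≈ 0.0015 M.

0.0015 M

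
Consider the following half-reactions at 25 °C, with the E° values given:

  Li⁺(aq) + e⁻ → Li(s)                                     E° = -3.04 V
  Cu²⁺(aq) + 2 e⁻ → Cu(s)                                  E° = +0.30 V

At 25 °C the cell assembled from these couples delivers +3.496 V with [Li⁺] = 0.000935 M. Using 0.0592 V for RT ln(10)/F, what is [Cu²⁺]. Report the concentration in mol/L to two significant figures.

Cu²⁺/Cu is the cathode, Li⁺/Li the anode: E°cell = +3.34 V, n = 2.
Overall reaction: Cu²⁺(aq) + 2 Li(s) → Cu(s) + 2 Li⁺(aq); Q = [Li⁺]^2/[Cu²⁺]^1.
From E = E° − (0.0592/n) log Q: log Q = (E° − E)·n/0.0592 = (+3.34 − (+3.496))·2/0.0592 = -5.2703.
So 1·log[Cu²⁺] = 2·log(0.000935) − log Q = -6.0584 − (-5.2703) = -0.7881; [Cu²⁺] = 10^(-0.7881) ≈ 0.16 M.

0.16 M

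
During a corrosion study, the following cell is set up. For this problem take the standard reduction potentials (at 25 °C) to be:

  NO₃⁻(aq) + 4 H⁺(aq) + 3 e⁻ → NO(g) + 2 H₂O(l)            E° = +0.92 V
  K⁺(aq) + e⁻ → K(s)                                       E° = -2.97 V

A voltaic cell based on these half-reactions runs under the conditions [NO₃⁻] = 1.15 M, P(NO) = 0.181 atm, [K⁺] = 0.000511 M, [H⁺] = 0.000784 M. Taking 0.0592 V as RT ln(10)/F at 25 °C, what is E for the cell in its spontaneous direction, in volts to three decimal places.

NO₃⁻/NO is the cathode (higher E°), K⁺/K the anode: E°cell = +0.92 − (-2.97) = +3.89 V, n = 3.
Overall: NO₃⁻(aq) + 4 H⁺(aq) + 3 K(s) → NO(g) + 2 H₂O(l) + 3 K⁺(aq)
Q = P(NO)·[K⁺]^3 / ([NO₃⁻]·[H⁺]^4); log Q = 1.745.
E = E° − (0.0592/n) log Q = +3.89 − (0.0592/3)(1.745) = +3.856 V.

+3.856 V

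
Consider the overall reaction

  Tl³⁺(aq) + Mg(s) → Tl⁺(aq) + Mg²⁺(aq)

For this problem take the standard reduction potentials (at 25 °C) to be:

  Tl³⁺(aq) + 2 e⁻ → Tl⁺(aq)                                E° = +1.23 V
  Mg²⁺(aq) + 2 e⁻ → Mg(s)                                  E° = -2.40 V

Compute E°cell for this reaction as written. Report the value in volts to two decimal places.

The Tl³⁺/Tl⁺ couple has the higher reduction potential, so it is the cathode; Mg²⁺/Mg is oxidised at the anode.
E°cell = E°(cathode) − E°(anode) = (+1.23) − (-2.40) = +3.63 V.
Since E°cell > 0, the reaction is spontaneous under standard conditions.

+3.63 V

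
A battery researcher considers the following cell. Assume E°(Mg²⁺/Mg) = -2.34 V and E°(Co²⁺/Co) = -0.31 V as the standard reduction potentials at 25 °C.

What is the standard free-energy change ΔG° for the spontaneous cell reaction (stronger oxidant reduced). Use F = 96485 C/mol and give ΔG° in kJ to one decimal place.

Co²⁺/Co (E° = -0.31 V) is the cathode; Mg²⁺/Mg (E° = -2.34 V) is the anode, so E°cell = +2.03 V.
Balancing electrons gives n = 2 (lcm of 2 and 2).
ΔG° = −nFE° = −(2)(96485)(+2.03) = -391,729 J = -391.7 kJ.

-391.7 kJ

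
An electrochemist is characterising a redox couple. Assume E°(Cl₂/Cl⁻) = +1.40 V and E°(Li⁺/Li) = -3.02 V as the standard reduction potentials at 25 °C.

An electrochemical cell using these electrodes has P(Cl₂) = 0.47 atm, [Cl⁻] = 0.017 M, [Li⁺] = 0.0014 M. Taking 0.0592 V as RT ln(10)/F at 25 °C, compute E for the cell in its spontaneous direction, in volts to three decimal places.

+4.684 V

Cl₂/Cl⁻ is the cathode (higher E°), Li⁺/Li the anode: E°cell = +1.40 − (-3.02) = +4.42 V, n = 2.
Overall: Cl₂(g) + 2 Li(s) → 2 Cl⁻(aq) + 2 Li⁺(aq)
Q = [Cl⁻]^2·[Li⁺]^2 / (P(Cl₂)); log Q = -8.919.
E = E° − (0.0592/n) log Q = +4.42 − (0.0592/2)(-8.919) = +4.684 V.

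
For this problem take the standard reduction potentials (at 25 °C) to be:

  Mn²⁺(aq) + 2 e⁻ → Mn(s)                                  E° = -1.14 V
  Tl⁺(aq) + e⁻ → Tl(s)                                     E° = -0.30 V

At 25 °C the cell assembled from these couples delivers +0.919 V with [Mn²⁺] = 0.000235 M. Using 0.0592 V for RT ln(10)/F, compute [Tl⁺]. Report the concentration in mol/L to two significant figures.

Tl⁺/Tl is the cathode, Mn²⁺/Mn the anode: E°cell = +0.84 V, n = 2.
Overall reaction: 2 Tl⁺(aq) + Mn(s) → 2 Tl(s) + Mn²⁺(aq); Q = [Mn²⁺]^1/[Tl⁺]^2.
From E = E° − (0.0592/n) log Q: log Q = (E° − E)·n/0.0592 = (+0.84 − (+0.919))·2/0.0592 = -2.6689.
So 2·log[Tl⁺] = 1·log(0.000235) − log Q = -3.6289 − (-2.6689) = -0.9600; log[Tl⁺] = -0.9600 / 2 = -0.4800; [Tl⁺] = 10^(-0.4800) ≈ 0.33 M.

0.33 M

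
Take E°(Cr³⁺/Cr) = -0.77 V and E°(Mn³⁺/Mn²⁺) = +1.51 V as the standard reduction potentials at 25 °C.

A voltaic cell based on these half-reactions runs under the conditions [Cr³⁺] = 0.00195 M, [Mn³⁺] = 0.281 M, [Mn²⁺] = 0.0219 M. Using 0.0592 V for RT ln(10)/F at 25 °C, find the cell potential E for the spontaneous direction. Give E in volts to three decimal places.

Mn³⁺/Mn²⁺ is the cathode (higher E°), Cr³⁺/Cr the anode: E°cell = +1.51 − (-0.77) = +2.28 V, n = 3.
Overall: 3 Mn³⁺(aq) + Cr(s) → 3 Mn²⁺(aq) + Cr³⁺(aq)
Q = [Mn²⁺]^3·[Cr³⁺] / ([Mn³⁺]^3); log Q = -6.035.
E = E° − (0.0592/n) log Q = +2.28 − (0.0592/3)(-6.035) = +2.399 V.

+2.399 V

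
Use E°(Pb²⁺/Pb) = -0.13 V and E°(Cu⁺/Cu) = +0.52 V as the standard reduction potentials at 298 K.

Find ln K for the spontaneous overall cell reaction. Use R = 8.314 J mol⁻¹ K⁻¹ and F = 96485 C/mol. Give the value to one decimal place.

50.6

Cathode: Cu⁺/Cu; anode: Pb²⁺/Pb. E°cell = (+0.52) − (-0.13) = +0.65 V, with n = 2.
ΔG° = −nFE° = −RT ln K, so ln K = nFE°/(RT) = (2)(96485)(+0.65) / ((8.314)(298)) = 50.626.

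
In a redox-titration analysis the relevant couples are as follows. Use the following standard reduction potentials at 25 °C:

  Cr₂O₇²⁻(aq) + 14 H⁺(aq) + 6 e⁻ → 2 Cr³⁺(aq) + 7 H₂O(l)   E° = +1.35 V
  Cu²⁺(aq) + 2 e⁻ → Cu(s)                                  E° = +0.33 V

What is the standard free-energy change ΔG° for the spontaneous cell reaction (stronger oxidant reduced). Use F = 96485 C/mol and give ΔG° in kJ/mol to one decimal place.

-590.5 kJ/mol

Cr₂O₇²⁻/Cr³⁺ (E° = +1.35 V) is the cathode; Cu²⁺/Cu (E° = +0.33 V) is the anode, so E°cell = +1.02 V.
Balancing electrons gives n = 6 (lcm of 6 and 2).
ΔG° = −nFE° = −(6)(96485)(+1.02) = -590,488 J = -590.5 kJ/mol.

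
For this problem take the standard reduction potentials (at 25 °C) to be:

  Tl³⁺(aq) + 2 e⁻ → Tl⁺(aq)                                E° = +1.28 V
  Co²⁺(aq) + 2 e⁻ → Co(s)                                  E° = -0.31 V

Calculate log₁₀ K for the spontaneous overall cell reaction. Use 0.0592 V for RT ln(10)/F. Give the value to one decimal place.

53.7

Cathode: Tl³⁺/Tl⁺; anode: Co²⁺/Co. E°cell = +1.59 V, n = 2.
log K = nE°cell / 0.0592 = (2)(+1.59) / 0.0592 = 53.7.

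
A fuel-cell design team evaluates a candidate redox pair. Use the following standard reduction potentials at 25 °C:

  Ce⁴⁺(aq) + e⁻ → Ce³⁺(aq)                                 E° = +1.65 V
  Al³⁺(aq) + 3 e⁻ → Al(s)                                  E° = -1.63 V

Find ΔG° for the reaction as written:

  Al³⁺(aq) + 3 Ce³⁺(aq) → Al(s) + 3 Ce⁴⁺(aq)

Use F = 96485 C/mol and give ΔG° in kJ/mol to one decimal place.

+949.4 kJ/mol

As written, Al³⁺/Al is reduced (cathode) and Ce⁴⁺/Ce³⁺ is oxidised (anode), so E°cell = (-1.63) − (+1.65) = -3.28 V.
Balancing electrons gives n = 3.
ΔG° = −nFE° = −(3)(96485)(-3.28) = 949,412 J = +949.4 kJ/mol.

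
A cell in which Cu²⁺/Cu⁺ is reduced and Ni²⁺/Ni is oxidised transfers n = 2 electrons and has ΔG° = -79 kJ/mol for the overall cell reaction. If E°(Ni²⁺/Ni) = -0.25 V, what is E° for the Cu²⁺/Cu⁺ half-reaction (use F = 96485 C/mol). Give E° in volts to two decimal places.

+0.16 V

E°cell = −ΔG°/(nF) = −(-79×10³)/((2)(96485)) = +0.409 V.
Since Cu²⁺/Cu⁺ is the cathode and Ni²⁺/Ni the anode, E°cell = E°(Cu²⁺/Cu⁺) − E°(Ni²⁺/Ni).
So E°(Cu²⁺/Cu⁺) = E°cell + E°(Ni²⁺/Ni) = +0.409 + (-0.25) = +0.16 V.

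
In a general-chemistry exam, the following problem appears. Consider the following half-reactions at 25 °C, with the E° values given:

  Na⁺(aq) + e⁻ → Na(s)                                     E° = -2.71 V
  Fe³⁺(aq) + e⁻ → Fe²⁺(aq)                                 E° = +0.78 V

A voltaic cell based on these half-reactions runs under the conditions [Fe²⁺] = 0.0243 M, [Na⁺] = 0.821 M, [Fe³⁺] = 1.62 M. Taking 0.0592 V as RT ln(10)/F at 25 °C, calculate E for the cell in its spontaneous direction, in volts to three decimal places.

+3.603 V

Fe³⁺/Fe²⁺ is the cathode (higher E°), Na⁺/Na the anode: E°cell = +0.78 − (-2.71) = +3.49 V, n = 1.
Overall: Fe³⁺(aq) + Na(s) → Fe²⁺(aq) + Na⁺(aq)
Q = [Fe²⁺]·[Na⁺] / ([Fe³⁺]); log Q = -1.910.
E = E° − (0.0592/n) log Q = +3.49 − (0.0592/1)(-1.910) = +3.603 V.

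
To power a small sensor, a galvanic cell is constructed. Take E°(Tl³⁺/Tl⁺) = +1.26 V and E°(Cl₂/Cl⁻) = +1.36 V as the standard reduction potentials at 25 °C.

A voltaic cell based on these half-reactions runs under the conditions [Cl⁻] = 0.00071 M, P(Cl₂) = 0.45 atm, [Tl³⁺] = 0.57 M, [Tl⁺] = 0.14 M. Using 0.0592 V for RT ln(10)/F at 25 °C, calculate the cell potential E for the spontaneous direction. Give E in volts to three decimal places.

+0.258 V

Cl₂/Cl⁻ is the cathode (higher E°), Tl³⁺/Tl⁺ the anode: E°cell = +1.36 − (+1.26) = +0.10 V, n = 2.
Overall: Cl₂(g) + Tl⁺(aq) → 2 Cl⁻(aq) + Tl³⁺(aq)
Q = [Cl⁻]^2·[Tl³⁺] / (P(Cl₂)·[Tl⁺]); log Q = -5.341.
E = E° − (0.0592/n) log Q = +0.10 − (0.0592/2)(-5.341) = +0.258 V.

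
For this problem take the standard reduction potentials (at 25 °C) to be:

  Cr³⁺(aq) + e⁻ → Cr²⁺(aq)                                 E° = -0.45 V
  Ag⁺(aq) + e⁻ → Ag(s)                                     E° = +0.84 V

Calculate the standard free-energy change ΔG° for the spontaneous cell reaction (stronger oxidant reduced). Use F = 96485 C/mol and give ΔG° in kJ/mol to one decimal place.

-124.5 kJ/mol

Ag⁺/Ag (E° = +0.84 V) is the cathode; Cr³⁺/Cr²⁺ (E° = -0.45 V) is the anode, so E°cell = +1.29 V.
Balancing electrons gives n = 1 (lcm of 1 and 1).
ΔG° = −nFE° = −(1)(96485)(+1.29) = -124,466 J = -124.5 kJ/mol.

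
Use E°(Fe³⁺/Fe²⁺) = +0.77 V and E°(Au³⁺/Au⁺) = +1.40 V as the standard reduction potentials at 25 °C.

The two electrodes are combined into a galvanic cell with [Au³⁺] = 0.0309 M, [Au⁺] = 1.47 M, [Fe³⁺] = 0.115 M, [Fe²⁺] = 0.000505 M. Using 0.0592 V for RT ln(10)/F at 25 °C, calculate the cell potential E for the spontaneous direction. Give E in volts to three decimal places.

Au³⁺/Au⁺ is the cathode (higher E°), Fe³⁺/Fe²⁺ the anode: E°cell = +1.40 − (+0.77) = +0.63 V, n = 2.
Overall: Au³⁺(aq) + 2 Fe²⁺(aq) → Au⁺(aq) + 2 Fe³⁺(aq)
Q = [Au⁺]·[Fe³⁺]^2 / ([Au³⁺]·[Fe²⁺]^2); log Q = 6.392.
E = E° − (0.0592/n) log Q = +0.63 − (0.0592/2)(6.392) = +0.441 V.

+0.441 V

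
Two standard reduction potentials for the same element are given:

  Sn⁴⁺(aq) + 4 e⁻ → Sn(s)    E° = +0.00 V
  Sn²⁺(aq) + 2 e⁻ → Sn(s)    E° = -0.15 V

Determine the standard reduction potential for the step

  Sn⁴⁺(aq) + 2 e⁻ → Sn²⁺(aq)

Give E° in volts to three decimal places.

Sequential free energies add, so n₃E°₃ = n₁E°₁ + n₂E°₂.
With n₃ = 4, and the known step contributing 2×(-0.15) V, the unknown satisfies 2·E° = 4×(+0.00) − 2×(-0.15) = +0.300.
E° = +0.300 / 2 = +0.150 V.

+0.150 V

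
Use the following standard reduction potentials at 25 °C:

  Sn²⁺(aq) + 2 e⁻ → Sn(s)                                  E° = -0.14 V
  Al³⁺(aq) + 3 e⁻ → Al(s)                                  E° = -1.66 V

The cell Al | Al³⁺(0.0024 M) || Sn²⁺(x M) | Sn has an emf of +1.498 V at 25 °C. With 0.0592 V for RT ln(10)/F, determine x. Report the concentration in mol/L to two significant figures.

Sn²⁺/Sn is the cathode, Al³⁺/Al the anode: E°cell = +1.52 V, n = 6.
Overall reaction: 3 Sn²⁺(aq) + 2 Al(s) → 3 Sn(s) + 2 Al³⁺(aq); Q = [Al³⁺]^2/[Sn²⁺]^3.
From E = E° − (0.0592/n) log Q: log Q = (E° − E)·n/0.0592 = (+1.52 − (+1.498))·6/0.0592 = 2.2297.
So 3·log[Sn²⁺] = 2·log(0.0024) − log Q = -5.2396 − (2.2297) = -7.4693; log[Sn²⁺] = -7.4693 / 3 = -2.4898; [Sn²⁺] = 10^(-2.4898) ≈ 0.0032 M.

0.0032 M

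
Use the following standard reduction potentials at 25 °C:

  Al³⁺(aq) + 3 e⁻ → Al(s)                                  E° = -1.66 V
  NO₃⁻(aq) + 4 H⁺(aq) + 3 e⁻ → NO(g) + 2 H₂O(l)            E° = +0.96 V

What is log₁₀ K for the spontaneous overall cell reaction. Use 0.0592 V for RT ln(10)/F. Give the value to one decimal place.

Cathode: NO₃⁻/NO; anode: Al³⁺/Al. E°cell = +2.62 V, n = 3.
log K = nE°cell / 0.0592 = (3)(+2.62) / 0.0592 = 132.8.

132.8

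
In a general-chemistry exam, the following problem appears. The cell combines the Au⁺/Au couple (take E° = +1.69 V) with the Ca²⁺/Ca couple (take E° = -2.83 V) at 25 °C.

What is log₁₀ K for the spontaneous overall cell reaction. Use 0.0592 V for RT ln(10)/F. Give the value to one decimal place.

Cathode: Au⁺/Au; anode: Ca²⁺/Ca. E°cell = +4.52 V, n = 2.
log K = nE°cell / 0.0592 = (2)(+4.52) / 0.0592 = 152.7.

152.7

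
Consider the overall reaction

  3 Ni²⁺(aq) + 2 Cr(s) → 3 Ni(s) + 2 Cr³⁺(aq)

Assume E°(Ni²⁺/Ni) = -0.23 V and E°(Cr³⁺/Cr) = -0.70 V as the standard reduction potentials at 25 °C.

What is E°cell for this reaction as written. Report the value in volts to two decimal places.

+0.47 V

The Ni²⁺/Ni couple has the higher reduction potential, so it is the cathode; Cr³⁺/Cr is oxidised at the anode.
E°cell = E°(cathode) − E°(anode) = (-0.23) − (-0.70) = +0.47 V.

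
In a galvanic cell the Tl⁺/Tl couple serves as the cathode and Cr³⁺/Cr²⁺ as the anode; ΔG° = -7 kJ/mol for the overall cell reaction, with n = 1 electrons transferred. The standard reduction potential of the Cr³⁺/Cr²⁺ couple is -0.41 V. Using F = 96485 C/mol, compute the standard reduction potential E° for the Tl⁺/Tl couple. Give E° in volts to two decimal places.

-0.34 V

E°cell = −ΔG°/(nF) = −(-7×10³)/((1)(96485)) = +0.073 V.
Since Tl⁺/Tl is the cathode and Cr³⁺/Cr²⁺ the anode, E°cell = E°(Tl⁺/Tl) − E°(Cr³⁺/Cr²⁺).
So E°(Tl⁺/Tl) = E°cell + E°(Cr³⁺/Cr²⁺) = +0.073 + (-0.41) = -0.34 V.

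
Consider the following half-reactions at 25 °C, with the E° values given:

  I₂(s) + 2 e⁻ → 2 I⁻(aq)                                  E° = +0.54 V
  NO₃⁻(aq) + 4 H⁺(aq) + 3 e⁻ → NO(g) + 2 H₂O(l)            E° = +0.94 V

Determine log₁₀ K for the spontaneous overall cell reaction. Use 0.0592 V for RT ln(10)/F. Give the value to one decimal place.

40.5

Cathode: NO₃⁻/NO; anode: I₂/I⁻. E°cell = +0.40 V, n = 6.
log K = nE°cell / 0.0592 = (6)(+0.40) / 0.0592 = 40.5.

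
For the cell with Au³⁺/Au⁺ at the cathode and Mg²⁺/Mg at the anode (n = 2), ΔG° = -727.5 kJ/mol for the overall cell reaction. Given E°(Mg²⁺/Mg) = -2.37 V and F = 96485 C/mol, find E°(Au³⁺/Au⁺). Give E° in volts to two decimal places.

+1.40 V

E°cell = −ΔG°/(nF) = −(-727.5×10³)/((2)(96485)) = +3.770 V.
Since Au³⁺/Au⁺ is the cathode and Mg²⁺/Mg the anode, E°cell = E°(Au³⁺/Au⁺) − E°(Mg²⁺/Mg).
So E°(Au³⁺/Au⁺) = E°cell + E°(Mg²⁺/Mg) = +3.770 + (-2.37) = +1.40 V.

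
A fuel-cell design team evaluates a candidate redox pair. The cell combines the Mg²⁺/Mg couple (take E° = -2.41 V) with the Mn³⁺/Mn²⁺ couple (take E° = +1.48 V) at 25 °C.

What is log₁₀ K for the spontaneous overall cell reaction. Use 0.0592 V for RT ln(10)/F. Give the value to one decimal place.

Cathode: Mn³⁺/Mn²⁺; anode: Mg²⁺/Mg. E°cell = +3.89 V, n = 2.
log K = nE°cell / 0.0592 = (2)(+3.89) / 0.0592 = 131.4.

131.4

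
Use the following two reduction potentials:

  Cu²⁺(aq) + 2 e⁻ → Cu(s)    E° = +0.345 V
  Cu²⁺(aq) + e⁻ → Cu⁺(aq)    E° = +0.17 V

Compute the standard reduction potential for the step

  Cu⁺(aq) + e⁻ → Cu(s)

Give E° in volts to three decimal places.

Sequential free energies add, so n₃E°₃ = n₁E°₁ + n₂E°₂.
With n₃ = 2, and the known step contributing 1×(+0.17) V, the unknown satisfies 1·E° = 2×(+0.345) − 1×(+0.17) = +0.520.
E° = +0.520 / 1 = +0.520 V.

+0.520 V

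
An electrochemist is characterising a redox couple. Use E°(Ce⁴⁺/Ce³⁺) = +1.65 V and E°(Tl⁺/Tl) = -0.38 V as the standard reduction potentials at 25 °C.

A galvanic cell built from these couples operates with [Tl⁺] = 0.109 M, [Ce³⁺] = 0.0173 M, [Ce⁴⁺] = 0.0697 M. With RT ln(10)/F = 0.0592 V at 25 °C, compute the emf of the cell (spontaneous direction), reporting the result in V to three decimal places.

Ce⁴⁺/Ce³⁺ is the cathode (higher E°), Tl⁺/Tl the anode: E°cell = +1.65 − (-0.38) = +2.03 V, n = 1.
Overall: Ce⁴⁺(aq) + Tl(s) → Ce³⁺(aq) + Tl⁺(aq)
Q = [Ce³⁺]·[Tl⁺] / ([Ce⁴⁺]); log Q = -1.568.
E = E° − (0.0592/n) log Q = +2.03 − (0.0592/1)(-1.568) = +2.123 V.

+2.123 V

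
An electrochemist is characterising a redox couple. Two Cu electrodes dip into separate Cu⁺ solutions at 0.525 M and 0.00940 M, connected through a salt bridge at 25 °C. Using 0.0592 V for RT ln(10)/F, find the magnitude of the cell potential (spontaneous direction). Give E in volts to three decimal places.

+0.103 V

For a concentration cell E°cell = 0. The 0.525 M side is the cathode (reduction is favoured where [Cu⁺] is higher).
With n = 1, E = −(0.0592/1) log([Cu⁺]ₐₙ/[Cu⁺]꜀ₐₜ) = −(0.0592/1) log(0.0094/0.525) = −(0.0592/1)(-1.747) = +0.103 V.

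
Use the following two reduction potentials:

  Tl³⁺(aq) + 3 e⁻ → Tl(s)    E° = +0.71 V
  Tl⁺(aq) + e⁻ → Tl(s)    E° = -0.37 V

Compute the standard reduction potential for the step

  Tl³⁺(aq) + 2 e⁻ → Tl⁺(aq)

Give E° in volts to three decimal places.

+1.250 V

Sequential free energies add, so n₃E°₃ = n₁E°₁ + n₂E°₂.
With n₃ = 3, and the known step contributing 1×(-0.37) V, the unknown satisfies 2·E° = 3×(+0.71) − 1×(-0.37) = +2.500.
E° = +2.500 / 2 = +1.250 V.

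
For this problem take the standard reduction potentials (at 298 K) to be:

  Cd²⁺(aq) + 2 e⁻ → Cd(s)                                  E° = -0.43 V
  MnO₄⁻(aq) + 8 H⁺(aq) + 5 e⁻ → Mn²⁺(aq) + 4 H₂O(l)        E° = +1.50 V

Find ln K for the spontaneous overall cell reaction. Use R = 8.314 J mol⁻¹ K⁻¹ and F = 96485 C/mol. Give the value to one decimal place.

751.6

Cathode: MnO₄⁻/Mn²⁺; anode: Cd²⁺/Cd. E°cell = (+1.50) − (-0.43) = +1.93 V, with n = 10.
ΔG° = −nFE° = −RT ln K, so ln K = nFE°/(RT) = (10)(96485)(+1.93) / ((8.314)(298)) = 751.607.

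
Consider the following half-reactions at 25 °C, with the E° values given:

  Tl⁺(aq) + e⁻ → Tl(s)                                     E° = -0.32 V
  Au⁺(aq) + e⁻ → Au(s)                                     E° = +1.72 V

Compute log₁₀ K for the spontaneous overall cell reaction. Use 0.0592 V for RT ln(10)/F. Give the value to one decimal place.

Cathode: Au⁺/Au; anode: Tl⁺/Tl. E°cell = +2.04 V, n = 1.
log K = nE°cell / 0.0592 = (1)(+2.04) / 0.0592 = 34.5.

34.5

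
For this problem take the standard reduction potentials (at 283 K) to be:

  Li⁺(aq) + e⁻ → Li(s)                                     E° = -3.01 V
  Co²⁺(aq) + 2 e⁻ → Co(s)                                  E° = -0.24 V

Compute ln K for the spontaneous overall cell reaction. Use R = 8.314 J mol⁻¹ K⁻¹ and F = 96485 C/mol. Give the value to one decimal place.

227.2

Cathode: Co²⁺/Co; anode: Li⁺/Li. E°cell = (-0.24) − (-3.01) = +2.77 V, with n = 2.
ΔG° = −nFE° = −RT ln K, so ln K = nFE°/(RT) = (2)(96485)(+2.77) / ((8.314)(283)) = 227.182.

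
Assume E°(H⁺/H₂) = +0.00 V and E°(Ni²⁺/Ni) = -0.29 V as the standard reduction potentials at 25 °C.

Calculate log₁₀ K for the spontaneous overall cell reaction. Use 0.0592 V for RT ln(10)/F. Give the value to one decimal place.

Cathode: H⁺/H₂; anode: Ni²⁺/Ni. E°cell = +0.29 V, n = 2.
log K = nE°cell / 0.0592 = (2)(+0.29) / 0.0592 = 9.8.

9.8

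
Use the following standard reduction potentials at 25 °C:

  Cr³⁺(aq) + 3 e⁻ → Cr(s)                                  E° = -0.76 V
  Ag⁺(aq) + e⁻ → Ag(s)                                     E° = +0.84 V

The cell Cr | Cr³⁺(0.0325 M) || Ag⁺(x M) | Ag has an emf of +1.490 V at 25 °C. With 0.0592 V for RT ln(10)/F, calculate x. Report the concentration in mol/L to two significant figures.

Ag⁺/Ag is the cathode, Cr³⁺/Cr the anode: E°cell = +1.60 V, n = 3.
Overall reaction: 3 Ag⁺(aq) + Cr(s) → 3 Ag(s) + Cr³⁺(aq); Q = [Cr³⁺]^1/[Ag⁺]^3.
From E = E° − (0.0592/n) log Q: log Q = (E° − E)·n/0.0592 = (+1.60 − (+1.490))·3/0.0592 = 5.5743.
So 3·log[Ag⁺] = 1·log(0.0325) − log Q = -1.4881 − (5.5743) = -7.0624; log[Ag⁺] = -7.0624 / 3 = -2.3541; [Ag⁺] = 10^(-2.3541) ≈ 0.0044 M.

0.0044 M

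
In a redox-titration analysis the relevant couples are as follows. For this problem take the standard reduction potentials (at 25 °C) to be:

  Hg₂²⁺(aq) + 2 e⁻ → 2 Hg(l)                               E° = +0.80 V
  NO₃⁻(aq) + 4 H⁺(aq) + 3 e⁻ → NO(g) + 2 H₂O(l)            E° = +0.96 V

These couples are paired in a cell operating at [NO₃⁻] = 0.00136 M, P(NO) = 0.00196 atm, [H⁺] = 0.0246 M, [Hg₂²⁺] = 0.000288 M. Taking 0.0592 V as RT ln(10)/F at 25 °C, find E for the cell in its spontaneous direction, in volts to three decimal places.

NO₃⁻/NO is the cathode (higher E°), Hg₂²⁺/Hg the anode: E°cell = +0.96 − (+0.80) = +0.16 V, n = 6.
Overall: 2 NO₃⁻(aq) + 8 H⁺(aq) + 6 Hg(l) → 2 NO(g) + 4 H₂O(l) + 3 Hg₂²⁺(aq)
Q = P(NO)^2·[Hg₂²⁺]^3 / ([NO₃⁻]^2·[H⁺]^8); log Q = 2.568.
E = E° − (0.0592/n) log Q = +0.16 − (0.0592/6)(2.568) = +0.135 V.

+0.135 V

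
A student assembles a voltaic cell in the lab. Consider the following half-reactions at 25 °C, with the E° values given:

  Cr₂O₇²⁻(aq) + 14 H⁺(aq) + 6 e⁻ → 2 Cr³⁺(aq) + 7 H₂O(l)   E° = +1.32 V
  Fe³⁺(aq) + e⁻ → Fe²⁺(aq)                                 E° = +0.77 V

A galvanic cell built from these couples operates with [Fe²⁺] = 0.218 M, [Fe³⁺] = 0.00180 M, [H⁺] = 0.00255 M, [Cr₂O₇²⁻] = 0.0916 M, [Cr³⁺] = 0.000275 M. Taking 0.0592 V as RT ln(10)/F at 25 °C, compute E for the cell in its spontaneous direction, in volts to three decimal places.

Cr₂O₇²⁻/Cr³⁺ is the cathode (higher E°), Fe³⁺/Fe²⁺ the anode: E°cell = +1.32 − (+0.77) = +0.55 V, n = 6.
Overall: Cr₂O₇²⁻(aq) + 14 H⁺(aq) + 6 Fe²⁺(aq) → 2 Cr³⁺(aq) + 7 H₂O(l) + 6 Fe³⁺(aq)
Q = [Cr³⁺]^2·[Fe³⁺]^6 / ([Cr₂O₇²⁻]·[H⁺]^14·[Fe²⁺]^6); log Q = 17.726.
E = E° − (0.0592/n) log Q = +0.55 − (0.0592/6)(17.726) = +0.375 V.

+0.375 V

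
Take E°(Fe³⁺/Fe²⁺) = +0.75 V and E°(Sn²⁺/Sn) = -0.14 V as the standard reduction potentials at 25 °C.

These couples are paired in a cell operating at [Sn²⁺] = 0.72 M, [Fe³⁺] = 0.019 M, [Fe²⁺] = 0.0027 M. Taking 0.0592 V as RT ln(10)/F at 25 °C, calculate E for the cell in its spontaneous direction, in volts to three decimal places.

Fe³⁺/Fe²⁺ is the cathode (higher E°), Sn²⁺/Sn the anode: E°cell = +0.75 − (-0.14) = +0.89 V, n = 2.
Overall: 2 Fe³⁺(aq) + Sn(s) → 2 Fe²⁺(aq) + Sn²⁺(aq)
Q = [Fe²⁺]^2·[Sn²⁺] / ([Fe³⁺]^2); log Q = -1.837.
E = E° − (0.0592/n) log Q = +0.89 − (0.0592/2)(-1.837) = +0.944 V.

+0.944 V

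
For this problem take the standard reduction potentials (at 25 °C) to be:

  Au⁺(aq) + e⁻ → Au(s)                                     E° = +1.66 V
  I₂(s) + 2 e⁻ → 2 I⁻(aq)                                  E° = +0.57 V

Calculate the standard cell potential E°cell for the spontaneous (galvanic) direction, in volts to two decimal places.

+1.09 V

The Au⁺/Au couple has the higher reduction potential, so it is the cathode; I₂/I⁻ is oxidised at the anode.
E°cell = E°(cathode) − E°(anode) = (+1.66) − (+0.57) = +1.09 V.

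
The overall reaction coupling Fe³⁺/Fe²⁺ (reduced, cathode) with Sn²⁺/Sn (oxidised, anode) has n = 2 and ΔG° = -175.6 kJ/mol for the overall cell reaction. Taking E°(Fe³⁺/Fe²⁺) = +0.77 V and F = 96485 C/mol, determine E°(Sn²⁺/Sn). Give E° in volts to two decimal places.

-0.14 V

E°cell = −ΔG°/(nF) = −(-175.6×10³)/((2)(96485)) = +0.910 V.
Since Fe³⁺/Fe²⁺ is the cathode and Sn²⁺/Sn the anode, E°cell = E°(Fe³⁺/Fe²⁺) − E°(Sn²⁺/Sn).
So E°(Sn²⁺/Sn) = E°(Fe³⁺/Fe²⁺) − E°cell = (+0.77) − (+0.910) = -0.14 V.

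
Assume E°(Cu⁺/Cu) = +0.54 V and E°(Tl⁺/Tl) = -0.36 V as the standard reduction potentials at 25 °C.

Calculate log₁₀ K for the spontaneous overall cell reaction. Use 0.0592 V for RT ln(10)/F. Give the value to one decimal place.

15.2

Cathode: Cu⁺/Cu; anode: Tl⁺/Tl. E°cell = +0.90 V, n = 1.
log K = nE°cell / 0.0592 = (1)(+0.90) / 0.0592 = 15.2.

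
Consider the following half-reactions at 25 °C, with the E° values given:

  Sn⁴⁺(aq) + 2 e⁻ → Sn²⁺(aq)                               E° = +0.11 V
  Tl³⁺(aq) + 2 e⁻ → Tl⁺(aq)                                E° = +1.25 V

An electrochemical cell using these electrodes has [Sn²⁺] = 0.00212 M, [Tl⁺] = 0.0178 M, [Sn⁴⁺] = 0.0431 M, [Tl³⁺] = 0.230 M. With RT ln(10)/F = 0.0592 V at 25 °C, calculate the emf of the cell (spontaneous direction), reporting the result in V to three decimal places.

Tl³⁺/Tl⁺ is the cathode (higher E°), Sn⁴⁺/Sn²⁺ the anode: E°cell = +1.25 − (+0.11) = +1.14 V, n = 2.
Overall: Tl³⁺(aq) + Sn²⁺(aq) → Tl⁺(aq) + Sn⁴⁺(aq)
Q = [Tl⁺]·[Sn⁴⁺] / ([Tl³⁺]·[Sn²⁺]); log Q = 0.197.
E = E° − (0.0592/n) log Q = +1.14 − (0.0592/2)(0.197) = +1.134 V.

+1.134 V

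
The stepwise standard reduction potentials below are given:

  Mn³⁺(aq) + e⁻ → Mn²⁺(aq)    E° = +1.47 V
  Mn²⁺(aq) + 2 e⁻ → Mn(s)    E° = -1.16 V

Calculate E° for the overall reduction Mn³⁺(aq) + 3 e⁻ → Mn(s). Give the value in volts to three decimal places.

Since ΔG° = −nFE° is additive over sequential reductions, n₃E°₃ = n₁E°₁ + n₂E°₂.
E°₃ = (1×+1.47 + 2×-1.16) / 3 = (-0.850) / 3 = -0.283 V.

-0.283 V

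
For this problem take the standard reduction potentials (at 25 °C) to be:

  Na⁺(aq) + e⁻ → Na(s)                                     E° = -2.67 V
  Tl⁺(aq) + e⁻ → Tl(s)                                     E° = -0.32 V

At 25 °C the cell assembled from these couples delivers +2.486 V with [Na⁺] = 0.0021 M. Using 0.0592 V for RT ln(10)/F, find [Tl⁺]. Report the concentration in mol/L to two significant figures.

Tl⁺/Tl is the cathode, Na⁺/Na the anode: E°cell = +2.35 V, n = 1.
Overall reaction: Tl⁺(aq) + Na(s) → Tl(s) + Na⁺(aq); Q = [Na⁺]^1/[Tl⁺]^1.
From E = E° − (0.0592/n) log Q: log Q = (E° − E)·n/0.0592 = (+2.35 − (+2.486))·1/0.0592 = -2.2973.
So 1·log[Tl⁺] = 1·log(0.0021) − log Q = -2.6778 − (-2.2973) = -0.3805; [Tl⁺] = 10^(-0.3805) ≈ 0.42 M.

0.42 M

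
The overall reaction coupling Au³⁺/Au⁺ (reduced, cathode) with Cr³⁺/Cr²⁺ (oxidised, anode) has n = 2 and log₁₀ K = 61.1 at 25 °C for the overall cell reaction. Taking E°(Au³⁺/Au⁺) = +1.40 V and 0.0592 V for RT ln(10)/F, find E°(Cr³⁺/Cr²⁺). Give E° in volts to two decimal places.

E°cell = (0.0592/n)·log K = (0.0592/2)(61.1) = +1.809 V.
Since Au³⁺/Au⁺ is the cathode and Cr³⁺/Cr²⁺ the anode, E°cell = E°(Au³⁺/Au⁺) − E°(Cr³⁺/Cr²⁺).
So E°(Cr³⁺/Cr²⁺) = E°(Au³⁺/Au⁺) − E°cell = (+1.40) − (+1.809) = -0.41 V.

-0.41 V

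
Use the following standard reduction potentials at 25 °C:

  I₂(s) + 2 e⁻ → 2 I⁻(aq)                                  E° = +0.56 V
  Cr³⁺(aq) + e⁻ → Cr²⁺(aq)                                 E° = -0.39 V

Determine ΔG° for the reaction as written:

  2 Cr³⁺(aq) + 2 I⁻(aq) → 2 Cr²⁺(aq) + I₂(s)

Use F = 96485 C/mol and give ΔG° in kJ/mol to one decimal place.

+183.3 kJ/mol

As written, Cr³⁺/Cr²⁺ is reduced (cathode) and I₂/I⁻ is oxidised (anode), so E°cell = (-0.39) − (+0.56) = -0.95 V.
Balancing electrons gives n = 2.
ΔG° = −nFE° = −(2)(96485)(-0.95) = 183,322 J = +183.3 kJ/mol.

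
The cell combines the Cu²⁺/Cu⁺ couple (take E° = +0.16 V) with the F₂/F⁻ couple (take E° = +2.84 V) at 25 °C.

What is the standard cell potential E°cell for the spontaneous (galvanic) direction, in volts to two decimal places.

+2.68 V

The F₂/F⁻ couple has the higher reduction potential, so it is the cathode; Cu²⁺/Cu⁺ is oxidised at the anode.
E°cell = E°(cathode) − E°(anode) = (+2.84) − (+0.16) = +2.68 V.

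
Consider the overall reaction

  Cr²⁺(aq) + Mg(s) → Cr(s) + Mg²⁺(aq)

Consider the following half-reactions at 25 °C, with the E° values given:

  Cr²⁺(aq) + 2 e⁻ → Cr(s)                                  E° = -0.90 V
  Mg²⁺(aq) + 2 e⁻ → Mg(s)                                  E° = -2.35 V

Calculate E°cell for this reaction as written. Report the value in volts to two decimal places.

+1.45 V

The Cr²⁺/Cr couple has the higher reduction potential, so it is the cathode; Mg²⁺/Mg is oxidised at the anode.
E°cell = E°(cathode) − E°(anode) = (-0.90) − (-2.35) = +1.45 V.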